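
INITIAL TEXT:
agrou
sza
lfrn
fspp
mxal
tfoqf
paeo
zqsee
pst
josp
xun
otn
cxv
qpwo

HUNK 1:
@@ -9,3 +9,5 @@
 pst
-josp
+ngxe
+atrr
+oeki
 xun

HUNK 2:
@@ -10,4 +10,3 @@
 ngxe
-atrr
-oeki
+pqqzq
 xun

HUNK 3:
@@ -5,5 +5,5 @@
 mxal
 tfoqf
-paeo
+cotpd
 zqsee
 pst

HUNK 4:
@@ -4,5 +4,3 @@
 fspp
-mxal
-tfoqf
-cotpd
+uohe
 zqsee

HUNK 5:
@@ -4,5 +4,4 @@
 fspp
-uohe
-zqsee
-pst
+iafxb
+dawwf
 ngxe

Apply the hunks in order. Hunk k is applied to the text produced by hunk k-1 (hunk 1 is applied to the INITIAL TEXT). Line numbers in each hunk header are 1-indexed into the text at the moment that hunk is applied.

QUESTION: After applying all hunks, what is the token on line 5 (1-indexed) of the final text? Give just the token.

Hunk 1: at line 9 remove [josp] add [ngxe,atrr,oeki] -> 16 lines: agrou sza lfrn fspp mxal tfoqf paeo zqsee pst ngxe atrr oeki xun otn cxv qpwo
Hunk 2: at line 10 remove [atrr,oeki] add [pqqzq] -> 15 lines: agrou sza lfrn fspp mxal tfoqf paeo zqsee pst ngxe pqqzq xun otn cxv qpwo
Hunk 3: at line 5 remove [paeo] add [cotpd] -> 15 lines: agrou sza lfrn fspp mxal tfoqf cotpd zqsee pst ngxe pqqzq xun otn cxv qpwo
Hunk 4: at line 4 remove [mxal,tfoqf,cotpd] add [uohe] -> 13 lines: agrou sza lfrn fspp uohe zqsee pst ngxe pqqzq xun otn cxv qpwo
Hunk 5: at line 4 remove [uohe,zqsee,pst] add [iafxb,dawwf] -> 12 lines: agrou sza lfrn fspp iafxb dawwf ngxe pqqzq xun otn cxv qpwo
Final line 5: iafxb

Answer: iafxb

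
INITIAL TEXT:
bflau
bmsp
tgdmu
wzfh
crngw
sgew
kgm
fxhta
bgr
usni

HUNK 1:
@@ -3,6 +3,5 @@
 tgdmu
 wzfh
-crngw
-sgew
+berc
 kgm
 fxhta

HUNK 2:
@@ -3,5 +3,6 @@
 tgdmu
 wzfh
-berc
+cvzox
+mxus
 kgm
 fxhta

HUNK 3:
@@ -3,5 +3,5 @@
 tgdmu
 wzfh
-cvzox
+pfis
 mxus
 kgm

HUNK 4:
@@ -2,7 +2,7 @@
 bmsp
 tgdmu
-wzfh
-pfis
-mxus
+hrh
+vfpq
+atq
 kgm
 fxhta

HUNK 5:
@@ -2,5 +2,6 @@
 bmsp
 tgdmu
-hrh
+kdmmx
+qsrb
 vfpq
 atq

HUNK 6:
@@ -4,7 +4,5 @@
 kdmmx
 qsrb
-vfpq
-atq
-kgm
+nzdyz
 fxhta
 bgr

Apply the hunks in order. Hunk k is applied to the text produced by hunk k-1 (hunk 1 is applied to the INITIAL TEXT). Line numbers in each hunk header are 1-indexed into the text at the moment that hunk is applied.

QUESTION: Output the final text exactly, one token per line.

Answer: bflau
bmsp
tgdmu
kdmmx
qsrb
nzdyz
fxhta
bgr
usni

Derivation:
Hunk 1: at line 3 remove [crngw,sgew] add [berc] -> 9 lines: bflau bmsp tgdmu wzfh berc kgm fxhta bgr usni
Hunk 2: at line 3 remove [berc] add [cvzox,mxus] -> 10 lines: bflau bmsp tgdmu wzfh cvzox mxus kgm fxhta bgr usni
Hunk 3: at line 3 remove [cvzox] add [pfis] -> 10 lines: bflau bmsp tgdmu wzfh pfis mxus kgm fxhta bgr usni
Hunk 4: at line 2 remove [wzfh,pfis,mxus] add [hrh,vfpq,atq] -> 10 lines: bflau bmsp tgdmu hrh vfpq atq kgm fxhta bgr usni
Hunk 5: at line 2 remove [hrh] add [kdmmx,qsrb] -> 11 lines: bflau bmsp tgdmu kdmmx qsrb vfpq atq kgm fxhta bgr usni
Hunk 6: at line 4 remove [vfpq,atq,kgm] add [nzdyz] -> 9 lines: bflau bmsp tgdmu kdmmx qsrb nzdyz fxhta bgr usni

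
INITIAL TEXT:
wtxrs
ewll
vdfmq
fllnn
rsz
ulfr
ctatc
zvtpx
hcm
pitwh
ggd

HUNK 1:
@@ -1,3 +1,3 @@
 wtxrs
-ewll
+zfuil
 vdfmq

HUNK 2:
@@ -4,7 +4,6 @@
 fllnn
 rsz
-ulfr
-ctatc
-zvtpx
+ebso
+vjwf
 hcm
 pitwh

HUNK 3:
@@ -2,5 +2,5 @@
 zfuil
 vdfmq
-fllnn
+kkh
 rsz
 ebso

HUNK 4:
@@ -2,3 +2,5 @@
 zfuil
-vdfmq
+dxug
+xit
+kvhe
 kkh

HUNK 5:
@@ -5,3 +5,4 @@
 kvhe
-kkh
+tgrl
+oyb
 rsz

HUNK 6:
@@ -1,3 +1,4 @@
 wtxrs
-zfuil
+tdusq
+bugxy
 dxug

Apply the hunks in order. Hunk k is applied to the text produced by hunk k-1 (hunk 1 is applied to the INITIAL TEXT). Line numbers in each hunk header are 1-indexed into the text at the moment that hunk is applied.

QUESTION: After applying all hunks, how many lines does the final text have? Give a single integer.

Answer: 14

Derivation:
Hunk 1: at line 1 remove [ewll] add [zfuil] -> 11 lines: wtxrs zfuil vdfmq fllnn rsz ulfr ctatc zvtpx hcm pitwh ggd
Hunk 2: at line 4 remove [ulfr,ctatc,zvtpx] add [ebso,vjwf] -> 10 lines: wtxrs zfuil vdfmq fllnn rsz ebso vjwf hcm pitwh ggd
Hunk 3: at line 2 remove [fllnn] add [kkh] -> 10 lines: wtxrs zfuil vdfmq kkh rsz ebso vjwf hcm pitwh ggd
Hunk 4: at line 2 remove [vdfmq] add [dxug,xit,kvhe] -> 12 lines: wtxrs zfuil dxug xit kvhe kkh rsz ebso vjwf hcm pitwh ggd
Hunk 5: at line 5 remove [kkh] add [tgrl,oyb] -> 13 lines: wtxrs zfuil dxug xit kvhe tgrl oyb rsz ebso vjwf hcm pitwh ggd
Hunk 6: at line 1 remove [zfuil] add [tdusq,bugxy] -> 14 lines: wtxrs tdusq bugxy dxug xit kvhe tgrl oyb rsz ebso vjwf hcm pitwh ggd
Final line count: 14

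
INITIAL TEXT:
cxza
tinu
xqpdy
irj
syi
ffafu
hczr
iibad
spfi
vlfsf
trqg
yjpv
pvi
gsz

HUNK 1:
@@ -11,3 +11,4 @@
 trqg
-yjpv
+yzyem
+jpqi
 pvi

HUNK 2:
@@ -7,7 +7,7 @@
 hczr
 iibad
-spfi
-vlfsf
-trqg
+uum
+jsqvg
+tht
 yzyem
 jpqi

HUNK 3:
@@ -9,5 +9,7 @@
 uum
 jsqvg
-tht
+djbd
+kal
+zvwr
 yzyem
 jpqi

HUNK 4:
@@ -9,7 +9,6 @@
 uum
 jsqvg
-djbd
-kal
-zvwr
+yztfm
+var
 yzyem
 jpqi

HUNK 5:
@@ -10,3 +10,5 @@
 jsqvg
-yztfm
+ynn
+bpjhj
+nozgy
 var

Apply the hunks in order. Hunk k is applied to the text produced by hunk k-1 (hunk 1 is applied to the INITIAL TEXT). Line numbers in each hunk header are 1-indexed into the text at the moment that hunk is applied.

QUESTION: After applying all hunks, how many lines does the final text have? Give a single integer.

Hunk 1: at line 11 remove [yjpv] add [yzyem,jpqi] -> 15 lines: cxza tinu xqpdy irj syi ffafu hczr iibad spfi vlfsf trqg yzyem jpqi pvi gsz
Hunk 2: at line 7 remove [spfi,vlfsf,trqg] add [uum,jsqvg,tht] -> 15 lines: cxza tinu xqpdy irj syi ffafu hczr iibad uum jsqvg tht yzyem jpqi pvi gsz
Hunk 3: at line 9 remove [tht] add [djbd,kal,zvwr] -> 17 lines: cxza tinu xqpdy irj syi ffafu hczr iibad uum jsqvg djbd kal zvwr yzyem jpqi pvi gsz
Hunk 4: at line 9 remove [djbd,kal,zvwr] add [yztfm,var] -> 16 lines: cxza tinu xqpdy irj syi ffafu hczr iibad uum jsqvg yztfm var yzyem jpqi pvi gsz
Hunk 5: at line 10 remove [yztfm] add [ynn,bpjhj,nozgy] -> 18 lines: cxza tinu xqpdy irj syi ffafu hczr iibad uum jsqvg ynn bpjhj nozgy var yzyem jpqi pvi gsz
Final line count: 18

Answer: 18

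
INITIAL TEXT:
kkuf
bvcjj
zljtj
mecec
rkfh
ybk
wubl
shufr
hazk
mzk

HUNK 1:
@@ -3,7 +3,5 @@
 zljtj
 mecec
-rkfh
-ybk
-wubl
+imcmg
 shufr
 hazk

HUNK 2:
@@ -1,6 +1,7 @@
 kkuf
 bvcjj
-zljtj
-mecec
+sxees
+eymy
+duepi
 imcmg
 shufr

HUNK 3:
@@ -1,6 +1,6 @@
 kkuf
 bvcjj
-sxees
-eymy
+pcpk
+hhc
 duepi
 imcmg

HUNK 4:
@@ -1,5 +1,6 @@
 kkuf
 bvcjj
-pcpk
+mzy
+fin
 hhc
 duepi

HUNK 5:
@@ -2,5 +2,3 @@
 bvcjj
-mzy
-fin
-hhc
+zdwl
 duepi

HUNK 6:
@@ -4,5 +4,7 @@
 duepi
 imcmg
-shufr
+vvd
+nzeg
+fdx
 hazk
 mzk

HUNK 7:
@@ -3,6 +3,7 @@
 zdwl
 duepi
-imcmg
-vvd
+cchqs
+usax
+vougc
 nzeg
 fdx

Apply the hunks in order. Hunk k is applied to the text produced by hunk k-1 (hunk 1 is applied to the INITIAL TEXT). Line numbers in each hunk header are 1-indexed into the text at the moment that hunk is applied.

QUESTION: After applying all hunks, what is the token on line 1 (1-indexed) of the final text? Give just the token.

Hunk 1: at line 3 remove [rkfh,ybk,wubl] add [imcmg] -> 8 lines: kkuf bvcjj zljtj mecec imcmg shufr hazk mzk
Hunk 2: at line 1 remove [zljtj,mecec] add [sxees,eymy,duepi] -> 9 lines: kkuf bvcjj sxees eymy duepi imcmg shufr hazk mzk
Hunk 3: at line 1 remove [sxees,eymy] add [pcpk,hhc] -> 9 lines: kkuf bvcjj pcpk hhc duepi imcmg shufr hazk mzk
Hunk 4: at line 1 remove [pcpk] add [mzy,fin] -> 10 lines: kkuf bvcjj mzy fin hhc duepi imcmg shufr hazk mzk
Hunk 5: at line 2 remove [mzy,fin,hhc] add [zdwl] -> 8 lines: kkuf bvcjj zdwl duepi imcmg shufr hazk mzk
Hunk 6: at line 4 remove [shufr] add [vvd,nzeg,fdx] -> 10 lines: kkuf bvcjj zdwl duepi imcmg vvd nzeg fdx hazk mzk
Hunk 7: at line 3 remove [imcmg,vvd] add [cchqs,usax,vougc] -> 11 lines: kkuf bvcjj zdwl duepi cchqs usax vougc nzeg fdx hazk mzk
Final line 1: kkuf

Answer: kkuf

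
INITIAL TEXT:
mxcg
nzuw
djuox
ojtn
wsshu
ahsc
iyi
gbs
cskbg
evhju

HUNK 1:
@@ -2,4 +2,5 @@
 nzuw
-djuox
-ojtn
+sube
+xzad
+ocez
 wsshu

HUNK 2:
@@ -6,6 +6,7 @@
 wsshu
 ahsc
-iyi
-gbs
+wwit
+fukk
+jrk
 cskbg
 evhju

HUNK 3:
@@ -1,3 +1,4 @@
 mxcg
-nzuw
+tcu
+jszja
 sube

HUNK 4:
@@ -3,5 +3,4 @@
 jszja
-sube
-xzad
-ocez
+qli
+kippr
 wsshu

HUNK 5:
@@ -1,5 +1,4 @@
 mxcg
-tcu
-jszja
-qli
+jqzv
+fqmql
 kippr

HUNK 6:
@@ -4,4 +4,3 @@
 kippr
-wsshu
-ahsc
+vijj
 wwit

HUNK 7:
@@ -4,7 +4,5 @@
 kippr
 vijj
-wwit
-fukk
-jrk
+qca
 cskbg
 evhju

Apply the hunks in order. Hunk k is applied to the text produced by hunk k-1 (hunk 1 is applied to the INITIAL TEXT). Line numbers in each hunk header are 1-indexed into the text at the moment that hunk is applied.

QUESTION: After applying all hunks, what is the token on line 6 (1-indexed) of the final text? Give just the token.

Answer: qca

Derivation:
Hunk 1: at line 2 remove [djuox,ojtn] add [sube,xzad,ocez] -> 11 lines: mxcg nzuw sube xzad ocez wsshu ahsc iyi gbs cskbg evhju
Hunk 2: at line 6 remove [iyi,gbs] add [wwit,fukk,jrk] -> 12 lines: mxcg nzuw sube xzad ocez wsshu ahsc wwit fukk jrk cskbg evhju
Hunk 3: at line 1 remove [nzuw] add [tcu,jszja] -> 13 lines: mxcg tcu jszja sube xzad ocez wsshu ahsc wwit fukk jrk cskbg evhju
Hunk 4: at line 3 remove [sube,xzad,ocez] add [qli,kippr] -> 12 lines: mxcg tcu jszja qli kippr wsshu ahsc wwit fukk jrk cskbg evhju
Hunk 5: at line 1 remove [tcu,jszja,qli] add [jqzv,fqmql] -> 11 lines: mxcg jqzv fqmql kippr wsshu ahsc wwit fukk jrk cskbg evhju
Hunk 6: at line 4 remove [wsshu,ahsc] add [vijj] -> 10 lines: mxcg jqzv fqmql kippr vijj wwit fukk jrk cskbg evhju
Hunk 7: at line 4 remove [wwit,fukk,jrk] add [qca] -> 8 lines: mxcg jqzv fqmql kippr vijj qca cskbg evhju
Final line 6: qca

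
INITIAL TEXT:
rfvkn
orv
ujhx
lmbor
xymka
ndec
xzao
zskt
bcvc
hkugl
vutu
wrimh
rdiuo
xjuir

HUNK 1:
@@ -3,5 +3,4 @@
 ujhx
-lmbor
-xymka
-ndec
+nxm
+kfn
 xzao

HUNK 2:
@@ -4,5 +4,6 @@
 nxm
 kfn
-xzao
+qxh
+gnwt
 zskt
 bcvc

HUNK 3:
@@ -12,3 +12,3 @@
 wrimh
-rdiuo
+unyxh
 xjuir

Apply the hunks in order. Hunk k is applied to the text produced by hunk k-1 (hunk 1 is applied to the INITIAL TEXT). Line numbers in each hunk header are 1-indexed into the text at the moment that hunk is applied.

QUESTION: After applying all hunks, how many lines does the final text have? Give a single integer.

Hunk 1: at line 3 remove [lmbor,xymka,ndec] add [nxm,kfn] -> 13 lines: rfvkn orv ujhx nxm kfn xzao zskt bcvc hkugl vutu wrimh rdiuo xjuir
Hunk 2: at line 4 remove [xzao] add [qxh,gnwt] -> 14 lines: rfvkn orv ujhx nxm kfn qxh gnwt zskt bcvc hkugl vutu wrimh rdiuo xjuir
Hunk 3: at line 12 remove [rdiuo] add [unyxh] -> 14 lines: rfvkn orv ujhx nxm kfn qxh gnwt zskt bcvc hkugl vutu wrimh unyxh xjuir
Final line count: 14

Answer: 14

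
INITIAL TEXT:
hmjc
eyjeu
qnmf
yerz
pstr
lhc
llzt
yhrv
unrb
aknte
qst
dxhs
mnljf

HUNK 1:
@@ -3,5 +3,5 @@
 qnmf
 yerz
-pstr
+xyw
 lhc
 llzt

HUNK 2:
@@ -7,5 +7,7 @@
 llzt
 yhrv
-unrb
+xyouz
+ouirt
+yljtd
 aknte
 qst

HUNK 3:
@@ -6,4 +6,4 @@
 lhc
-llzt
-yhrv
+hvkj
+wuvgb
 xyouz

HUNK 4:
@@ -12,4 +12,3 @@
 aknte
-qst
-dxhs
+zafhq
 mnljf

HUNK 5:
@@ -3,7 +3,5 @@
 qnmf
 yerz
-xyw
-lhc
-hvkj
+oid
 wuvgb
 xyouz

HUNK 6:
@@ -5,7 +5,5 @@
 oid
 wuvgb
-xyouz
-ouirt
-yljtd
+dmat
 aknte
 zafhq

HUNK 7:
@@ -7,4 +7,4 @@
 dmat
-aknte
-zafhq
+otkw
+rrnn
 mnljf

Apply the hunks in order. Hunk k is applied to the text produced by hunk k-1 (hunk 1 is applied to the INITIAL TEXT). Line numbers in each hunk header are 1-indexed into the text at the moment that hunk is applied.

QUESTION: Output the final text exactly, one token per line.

Hunk 1: at line 3 remove [pstr] add [xyw] -> 13 lines: hmjc eyjeu qnmf yerz xyw lhc llzt yhrv unrb aknte qst dxhs mnljf
Hunk 2: at line 7 remove [unrb] add [xyouz,ouirt,yljtd] -> 15 lines: hmjc eyjeu qnmf yerz xyw lhc llzt yhrv xyouz ouirt yljtd aknte qst dxhs mnljf
Hunk 3: at line 6 remove [llzt,yhrv] add [hvkj,wuvgb] -> 15 lines: hmjc eyjeu qnmf yerz xyw lhc hvkj wuvgb xyouz ouirt yljtd aknte qst dxhs mnljf
Hunk 4: at line 12 remove [qst,dxhs] add [zafhq] -> 14 lines: hmjc eyjeu qnmf yerz xyw lhc hvkj wuvgb xyouz ouirt yljtd aknte zafhq mnljf
Hunk 5: at line 3 remove [xyw,lhc,hvkj] add [oid] -> 12 lines: hmjc eyjeu qnmf yerz oid wuvgb xyouz ouirt yljtd aknte zafhq mnljf
Hunk 6: at line 5 remove [xyouz,ouirt,yljtd] add [dmat] -> 10 lines: hmjc eyjeu qnmf yerz oid wuvgb dmat aknte zafhq mnljf
Hunk 7: at line 7 remove [aknte,zafhq] add [otkw,rrnn] -> 10 lines: hmjc eyjeu qnmf yerz oid wuvgb dmat otkw rrnn mnljf

Answer: hmjc
eyjeu
qnmf
yerz
oid
wuvgb
dmat
otkw
rrnn
mnljf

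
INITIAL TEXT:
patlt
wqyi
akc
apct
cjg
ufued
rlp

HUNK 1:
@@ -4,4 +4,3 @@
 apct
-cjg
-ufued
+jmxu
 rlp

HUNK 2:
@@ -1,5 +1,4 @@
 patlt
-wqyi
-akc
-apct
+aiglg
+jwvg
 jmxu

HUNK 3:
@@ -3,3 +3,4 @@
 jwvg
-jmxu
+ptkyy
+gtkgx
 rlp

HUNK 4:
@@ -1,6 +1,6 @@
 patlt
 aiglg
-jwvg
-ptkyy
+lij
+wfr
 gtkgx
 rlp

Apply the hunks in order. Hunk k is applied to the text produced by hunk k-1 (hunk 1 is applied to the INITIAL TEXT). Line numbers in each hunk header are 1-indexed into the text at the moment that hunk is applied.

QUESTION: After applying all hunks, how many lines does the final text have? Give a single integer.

Answer: 6

Derivation:
Hunk 1: at line 4 remove [cjg,ufued] add [jmxu] -> 6 lines: patlt wqyi akc apct jmxu rlp
Hunk 2: at line 1 remove [wqyi,akc,apct] add [aiglg,jwvg] -> 5 lines: patlt aiglg jwvg jmxu rlp
Hunk 3: at line 3 remove [jmxu] add [ptkyy,gtkgx] -> 6 lines: patlt aiglg jwvg ptkyy gtkgx rlp
Hunk 4: at line 1 remove [jwvg,ptkyy] add [lij,wfr] -> 6 lines: patlt aiglg lij wfr gtkgx rlp
Final line count: 6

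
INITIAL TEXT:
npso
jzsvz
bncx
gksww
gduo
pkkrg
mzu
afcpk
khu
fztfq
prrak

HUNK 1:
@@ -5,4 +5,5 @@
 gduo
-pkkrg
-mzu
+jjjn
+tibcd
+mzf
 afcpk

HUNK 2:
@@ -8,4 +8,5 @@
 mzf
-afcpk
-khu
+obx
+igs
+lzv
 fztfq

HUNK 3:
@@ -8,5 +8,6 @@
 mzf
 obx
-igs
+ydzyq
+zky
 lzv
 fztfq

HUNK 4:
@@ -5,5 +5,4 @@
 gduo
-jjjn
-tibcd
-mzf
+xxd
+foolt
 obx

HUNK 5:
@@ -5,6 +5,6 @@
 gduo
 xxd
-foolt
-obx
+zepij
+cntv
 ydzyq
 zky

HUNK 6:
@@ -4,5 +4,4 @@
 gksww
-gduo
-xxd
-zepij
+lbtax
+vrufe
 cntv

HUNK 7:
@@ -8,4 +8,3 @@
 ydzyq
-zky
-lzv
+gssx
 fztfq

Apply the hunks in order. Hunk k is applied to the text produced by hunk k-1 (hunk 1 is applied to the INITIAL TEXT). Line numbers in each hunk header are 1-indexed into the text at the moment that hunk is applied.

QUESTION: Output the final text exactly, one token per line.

Answer: npso
jzsvz
bncx
gksww
lbtax
vrufe
cntv
ydzyq
gssx
fztfq
prrak

Derivation:
Hunk 1: at line 5 remove [pkkrg,mzu] add [jjjn,tibcd,mzf] -> 12 lines: npso jzsvz bncx gksww gduo jjjn tibcd mzf afcpk khu fztfq prrak
Hunk 2: at line 8 remove [afcpk,khu] add [obx,igs,lzv] -> 13 lines: npso jzsvz bncx gksww gduo jjjn tibcd mzf obx igs lzv fztfq prrak
Hunk 3: at line 8 remove [igs] add [ydzyq,zky] -> 14 lines: npso jzsvz bncx gksww gduo jjjn tibcd mzf obx ydzyq zky lzv fztfq prrak
Hunk 4: at line 5 remove [jjjn,tibcd,mzf] add [xxd,foolt] -> 13 lines: npso jzsvz bncx gksww gduo xxd foolt obx ydzyq zky lzv fztfq prrak
Hunk 5: at line 5 remove [foolt,obx] add [zepij,cntv] -> 13 lines: npso jzsvz bncx gksww gduo xxd zepij cntv ydzyq zky lzv fztfq prrak
Hunk 6: at line 4 remove [gduo,xxd,zepij] add [lbtax,vrufe] -> 12 lines: npso jzsvz bncx gksww lbtax vrufe cntv ydzyq zky lzv fztfq prrak
Hunk 7: at line 8 remove [zky,lzv] add [gssx] -> 11 lines: npso jzsvz bncx gksww lbtax vrufe cntv ydzyq gssx fztfq prrak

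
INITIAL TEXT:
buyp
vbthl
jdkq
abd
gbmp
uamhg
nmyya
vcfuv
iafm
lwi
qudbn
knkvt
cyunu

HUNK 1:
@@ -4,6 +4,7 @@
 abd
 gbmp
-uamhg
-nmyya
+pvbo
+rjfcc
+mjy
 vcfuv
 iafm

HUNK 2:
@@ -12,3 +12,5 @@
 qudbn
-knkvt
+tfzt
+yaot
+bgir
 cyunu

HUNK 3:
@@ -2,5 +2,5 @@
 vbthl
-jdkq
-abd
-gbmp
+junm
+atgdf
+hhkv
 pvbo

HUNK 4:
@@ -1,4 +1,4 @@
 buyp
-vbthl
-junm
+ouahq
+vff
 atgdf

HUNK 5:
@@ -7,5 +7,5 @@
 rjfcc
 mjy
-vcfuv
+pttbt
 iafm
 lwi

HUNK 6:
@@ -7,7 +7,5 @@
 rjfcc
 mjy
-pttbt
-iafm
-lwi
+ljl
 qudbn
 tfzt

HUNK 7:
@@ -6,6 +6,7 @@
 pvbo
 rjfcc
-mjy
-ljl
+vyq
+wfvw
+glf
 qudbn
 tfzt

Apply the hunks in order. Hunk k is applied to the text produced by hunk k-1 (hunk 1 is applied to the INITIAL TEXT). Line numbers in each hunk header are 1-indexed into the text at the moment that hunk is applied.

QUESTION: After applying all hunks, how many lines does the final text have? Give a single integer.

Hunk 1: at line 4 remove [uamhg,nmyya] add [pvbo,rjfcc,mjy] -> 14 lines: buyp vbthl jdkq abd gbmp pvbo rjfcc mjy vcfuv iafm lwi qudbn knkvt cyunu
Hunk 2: at line 12 remove [knkvt] add [tfzt,yaot,bgir] -> 16 lines: buyp vbthl jdkq abd gbmp pvbo rjfcc mjy vcfuv iafm lwi qudbn tfzt yaot bgir cyunu
Hunk 3: at line 2 remove [jdkq,abd,gbmp] add [junm,atgdf,hhkv] -> 16 lines: buyp vbthl junm atgdf hhkv pvbo rjfcc mjy vcfuv iafm lwi qudbn tfzt yaot bgir cyunu
Hunk 4: at line 1 remove [vbthl,junm] add [ouahq,vff] -> 16 lines: buyp ouahq vff atgdf hhkv pvbo rjfcc mjy vcfuv iafm lwi qudbn tfzt yaot bgir cyunu
Hunk 5: at line 7 remove [vcfuv] add [pttbt] -> 16 lines: buyp ouahq vff atgdf hhkv pvbo rjfcc mjy pttbt iafm lwi qudbn tfzt yaot bgir cyunu
Hunk 6: at line 7 remove [pttbt,iafm,lwi] add [ljl] -> 14 lines: buyp ouahq vff atgdf hhkv pvbo rjfcc mjy ljl qudbn tfzt yaot bgir cyunu
Hunk 7: at line 6 remove [mjy,ljl] add [vyq,wfvw,glf] -> 15 lines: buyp ouahq vff atgdf hhkv pvbo rjfcc vyq wfvw glf qudbn tfzt yaot bgir cyunu
Final line count: 15

Answer: 15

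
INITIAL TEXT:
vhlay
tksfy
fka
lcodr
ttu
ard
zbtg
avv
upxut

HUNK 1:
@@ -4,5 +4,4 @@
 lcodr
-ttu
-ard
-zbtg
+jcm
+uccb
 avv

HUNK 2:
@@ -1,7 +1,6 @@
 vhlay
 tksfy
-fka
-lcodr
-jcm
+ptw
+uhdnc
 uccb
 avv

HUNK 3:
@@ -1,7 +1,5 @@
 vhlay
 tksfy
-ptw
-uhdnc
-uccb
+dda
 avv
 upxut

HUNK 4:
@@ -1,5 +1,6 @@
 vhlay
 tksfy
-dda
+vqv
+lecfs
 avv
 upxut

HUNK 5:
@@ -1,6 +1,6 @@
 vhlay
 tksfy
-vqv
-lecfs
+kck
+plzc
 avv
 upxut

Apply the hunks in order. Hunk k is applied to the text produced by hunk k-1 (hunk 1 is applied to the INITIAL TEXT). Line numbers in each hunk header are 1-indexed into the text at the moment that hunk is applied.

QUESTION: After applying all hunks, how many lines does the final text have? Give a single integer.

Answer: 6

Derivation:
Hunk 1: at line 4 remove [ttu,ard,zbtg] add [jcm,uccb] -> 8 lines: vhlay tksfy fka lcodr jcm uccb avv upxut
Hunk 2: at line 1 remove [fka,lcodr,jcm] add [ptw,uhdnc] -> 7 lines: vhlay tksfy ptw uhdnc uccb avv upxut
Hunk 3: at line 1 remove [ptw,uhdnc,uccb] add [dda] -> 5 lines: vhlay tksfy dda avv upxut
Hunk 4: at line 1 remove [dda] add [vqv,lecfs] -> 6 lines: vhlay tksfy vqv lecfs avv upxut
Hunk 5: at line 1 remove [vqv,lecfs] add [kck,plzc] -> 6 lines: vhlay tksfy kck plzc avv upxut
Final line count: 6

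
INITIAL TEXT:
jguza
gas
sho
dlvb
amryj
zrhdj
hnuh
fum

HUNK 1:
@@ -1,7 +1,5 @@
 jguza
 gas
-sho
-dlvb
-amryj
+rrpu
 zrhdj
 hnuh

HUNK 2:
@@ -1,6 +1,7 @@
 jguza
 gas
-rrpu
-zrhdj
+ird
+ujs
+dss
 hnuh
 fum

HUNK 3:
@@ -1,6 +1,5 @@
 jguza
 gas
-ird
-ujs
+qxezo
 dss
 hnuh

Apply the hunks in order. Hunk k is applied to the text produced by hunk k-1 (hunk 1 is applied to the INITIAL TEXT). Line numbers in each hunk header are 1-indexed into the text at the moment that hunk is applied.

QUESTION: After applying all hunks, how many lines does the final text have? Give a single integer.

Answer: 6

Derivation:
Hunk 1: at line 1 remove [sho,dlvb,amryj] add [rrpu] -> 6 lines: jguza gas rrpu zrhdj hnuh fum
Hunk 2: at line 1 remove [rrpu,zrhdj] add [ird,ujs,dss] -> 7 lines: jguza gas ird ujs dss hnuh fum
Hunk 3: at line 1 remove [ird,ujs] add [qxezo] -> 6 lines: jguza gas qxezo dss hnuh fum
Final line count: 6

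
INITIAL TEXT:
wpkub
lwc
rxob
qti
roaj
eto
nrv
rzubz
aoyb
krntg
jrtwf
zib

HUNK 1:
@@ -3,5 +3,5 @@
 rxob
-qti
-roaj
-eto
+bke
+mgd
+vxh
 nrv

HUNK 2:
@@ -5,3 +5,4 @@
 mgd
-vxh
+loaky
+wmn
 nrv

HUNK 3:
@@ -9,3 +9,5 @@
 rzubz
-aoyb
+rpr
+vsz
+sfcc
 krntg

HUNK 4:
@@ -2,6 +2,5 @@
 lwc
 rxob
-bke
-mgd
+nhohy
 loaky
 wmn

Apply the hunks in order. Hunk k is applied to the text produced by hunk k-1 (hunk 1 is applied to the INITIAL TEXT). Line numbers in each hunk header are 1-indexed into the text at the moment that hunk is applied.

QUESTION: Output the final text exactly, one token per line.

Hunk 1: at line 3 remove [qti,roaj,eto] add [bke,mgd,vxh] -> 12 lines: wpkub lwc rxob bke mgd vxh nrv rzubz aoyb krntg jrtwf zib
Hunk 2: at line 5 remove [vxh] add [loaky,wmn] -> 13 lines: wpkub lwc rxob bke mgd loaky wmn nrv rzubz aoyb krntg jrtwf zib
Hunk 3: at line 9 remove [aoyb] add [rpr,vsz,sfcc] -> 15 lines: wpkub lwc rxob bke mgd loaky wmn nrv rzubz rpr vsz sfcc krntg jrtwf zib
Hunk 4: at line 2 remove [bke,mgd] add [nhohy] -> 14 lines: wpkub lwc rxob nhohy loaky wmn nrv rzubz rpr vsz sfcc krntg jrtwf zib

Answer: wpkub
lwc
rxob
nhohy
loaky
wmn
nrv
rzubz
rpr
vsz
sfcc
krntg
jrtwf
zib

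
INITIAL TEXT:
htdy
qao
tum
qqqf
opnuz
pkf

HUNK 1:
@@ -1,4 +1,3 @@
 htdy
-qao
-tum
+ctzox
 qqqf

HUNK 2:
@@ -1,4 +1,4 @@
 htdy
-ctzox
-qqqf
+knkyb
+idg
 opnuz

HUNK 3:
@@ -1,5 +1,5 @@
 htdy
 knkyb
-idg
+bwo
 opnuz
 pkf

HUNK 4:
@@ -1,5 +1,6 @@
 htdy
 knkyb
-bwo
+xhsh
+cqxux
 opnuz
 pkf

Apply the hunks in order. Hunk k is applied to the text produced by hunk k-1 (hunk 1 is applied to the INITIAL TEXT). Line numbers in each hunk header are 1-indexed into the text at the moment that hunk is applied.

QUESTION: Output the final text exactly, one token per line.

Answer: htdy
knkyb
xhsh
cqxux
opnuz
pkf

Derivation:
Hunk 1: at line 1 remove [qao,tum] add [ctzox] -> 5 lines: htdy ctzox qqqf opnuz pkf
Hunk 2: at line 1 remove [ctzox,qqqf] add [knkyb,idg] -> 5 lines: htdy knkyb idg opnuz pkf
Hunk 3: at line 1 remove [idg] add [bwo] -> 5 lines: htdy knkyb bwo opnuz pkf
Hunk 4: at line 1 remove [bwo] add [xhsh,cqxux] -> 6 lines: htdy knkyb xhsh cqxux opnuz pkf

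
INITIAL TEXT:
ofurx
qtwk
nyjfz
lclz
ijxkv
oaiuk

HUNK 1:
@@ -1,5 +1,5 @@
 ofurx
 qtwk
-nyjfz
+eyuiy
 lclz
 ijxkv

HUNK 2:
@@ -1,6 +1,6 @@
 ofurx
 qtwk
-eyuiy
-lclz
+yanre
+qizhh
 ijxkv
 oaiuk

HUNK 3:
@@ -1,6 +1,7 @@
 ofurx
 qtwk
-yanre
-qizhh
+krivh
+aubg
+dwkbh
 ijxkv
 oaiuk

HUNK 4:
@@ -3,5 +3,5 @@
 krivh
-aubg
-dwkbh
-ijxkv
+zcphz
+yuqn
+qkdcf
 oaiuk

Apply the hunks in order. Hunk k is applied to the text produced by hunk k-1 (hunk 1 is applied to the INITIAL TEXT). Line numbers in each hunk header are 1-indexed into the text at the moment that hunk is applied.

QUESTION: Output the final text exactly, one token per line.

Hunk 1: at line 1 remove [nyjfz] add [eyuiy] -> 6 lines: ofurx qtwk eyuiy lclz ijxkv oaiuk
Hunk 2: at line 1 remove [eyuiy,lclz] add [yanre,qizhh] -> 6 lines: ofurx qtwk yanre qizhh ijxkv oaiuk
Hunk 3: at line 1 remove [yanre,qizhh] add [krivh,aubg,dwkbh] -> 7 lines: ofurx qtwk krivh aubg dwkbh ijxkv oaiuk
Hunk 4: at line 3 remove [aubg,dwkbh,ijxkv] add [zcphz,yuqn,qkdcf] -> 7 lines: ofurx qtwk krivh zcphz yuqn qkdcf oaiuk

Answer: ofurx
qtwk
krivh
zcphz
yuqn
qkdcf
oaiuk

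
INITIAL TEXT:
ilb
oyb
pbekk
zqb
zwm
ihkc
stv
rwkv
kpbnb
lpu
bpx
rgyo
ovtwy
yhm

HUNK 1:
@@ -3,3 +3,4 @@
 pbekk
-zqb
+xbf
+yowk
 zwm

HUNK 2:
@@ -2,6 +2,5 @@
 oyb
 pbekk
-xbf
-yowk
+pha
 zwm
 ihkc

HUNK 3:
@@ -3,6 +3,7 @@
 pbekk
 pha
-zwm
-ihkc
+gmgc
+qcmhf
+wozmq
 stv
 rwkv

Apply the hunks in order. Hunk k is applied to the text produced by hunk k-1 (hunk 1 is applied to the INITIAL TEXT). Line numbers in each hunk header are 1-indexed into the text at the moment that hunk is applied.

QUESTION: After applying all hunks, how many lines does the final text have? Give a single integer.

Hunk 1: at line 3 remove [zqb] add [xbf,yowk] -> 15 lines: ilb oyb pbekk xbf yowk zwm ihkc stv rwkv kpbnb lpu bpx rgyo ovtwy yhm
Hunk 2: at line 2 remove [xbf,yowk] add [pha] -> 14 lines: ilb oyb pbekk pha zwm ihkc stv rwkv kpbnb lpu bpx rgyo ovtwy yhm
Hunk 3: at line 3 remove [zwm,ihkc] add [gmgc,qcmhf,wozmq] -> 15 lines: ilb oyb pbekk pha gmgc qcmhf wozmq stv rwkv kpbnb lpu bpx rgyo ovtwy yhm
Final line count: 15

Answer: 15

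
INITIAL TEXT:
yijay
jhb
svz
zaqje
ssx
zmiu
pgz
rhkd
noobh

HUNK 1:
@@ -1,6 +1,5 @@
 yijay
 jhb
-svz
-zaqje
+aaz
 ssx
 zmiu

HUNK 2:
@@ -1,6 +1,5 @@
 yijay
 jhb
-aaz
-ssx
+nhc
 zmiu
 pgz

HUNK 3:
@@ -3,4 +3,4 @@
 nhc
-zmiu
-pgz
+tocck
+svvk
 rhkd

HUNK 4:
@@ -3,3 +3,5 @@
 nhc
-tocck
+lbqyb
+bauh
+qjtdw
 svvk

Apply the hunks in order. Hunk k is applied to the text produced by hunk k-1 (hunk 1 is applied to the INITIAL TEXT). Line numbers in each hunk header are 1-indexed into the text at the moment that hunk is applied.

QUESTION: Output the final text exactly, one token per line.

Hunk 1: at line 1 remove [svz,zaqje] add [aaz] -> 8 lines: yijay jhb aaz ssx zmiu pgz rhkd noobh
Hunk 2: at line 1 remove [aaz,ssx] add [nhc] -> 7 lines: yijay jhb nhc zmiu pgz rhkd noobh
Hunk 3: at line 3 remove [zmiu,pgz] add [tocck,svvk] -> 7 lines: yijay jhb nhc tocck svvk rhkd noobh
Hunk 4: at line 3 remove [tocck] add [lbqyb,bauh,qjtdw] -> 9 lines: yijay jhb nhc lbqyb bauh qjtdw svvk rhkd noobh

Answer: yijay
jhb
nhc
lbqyb
bauh
qjtdw
svvk
rhkd
noobh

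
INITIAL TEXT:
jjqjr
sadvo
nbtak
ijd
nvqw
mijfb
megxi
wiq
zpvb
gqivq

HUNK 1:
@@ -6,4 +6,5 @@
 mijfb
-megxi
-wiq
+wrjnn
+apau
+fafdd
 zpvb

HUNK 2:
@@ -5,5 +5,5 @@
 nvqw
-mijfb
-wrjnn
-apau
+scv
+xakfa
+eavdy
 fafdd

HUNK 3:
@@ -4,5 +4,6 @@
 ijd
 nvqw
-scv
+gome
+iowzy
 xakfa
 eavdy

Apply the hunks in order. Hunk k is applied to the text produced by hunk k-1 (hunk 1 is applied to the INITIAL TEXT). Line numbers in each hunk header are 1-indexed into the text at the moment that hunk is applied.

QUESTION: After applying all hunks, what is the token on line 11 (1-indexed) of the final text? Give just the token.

Answer: zpvb

Derivation:
Hunk 1: at line 6 remove [megxi,wiq] add [wrjnn,apau,fafdd] -> 11 lines: jjqjr sadvo nbtak ijd nvqw mijfb wrjnn apau fafdd zpvb gqivq
Hunk 2: at line 5 remove [mijfb,wrjnn,apau] add [scv,xakfa,eavdy] -> 11 lines: jjqjr sadvo nbtak ijd nvqw scv xakfa eavdy fafdd zpvb gqivq
Hunk 3: at line 4 remove [scv] add [gome,iowzy] -> 12 lines: jjqjr sadvo nbtak ijd nvqw gome iowzy xakfa eavdy fafdd zpvb gqivq
Final line 11: zpvb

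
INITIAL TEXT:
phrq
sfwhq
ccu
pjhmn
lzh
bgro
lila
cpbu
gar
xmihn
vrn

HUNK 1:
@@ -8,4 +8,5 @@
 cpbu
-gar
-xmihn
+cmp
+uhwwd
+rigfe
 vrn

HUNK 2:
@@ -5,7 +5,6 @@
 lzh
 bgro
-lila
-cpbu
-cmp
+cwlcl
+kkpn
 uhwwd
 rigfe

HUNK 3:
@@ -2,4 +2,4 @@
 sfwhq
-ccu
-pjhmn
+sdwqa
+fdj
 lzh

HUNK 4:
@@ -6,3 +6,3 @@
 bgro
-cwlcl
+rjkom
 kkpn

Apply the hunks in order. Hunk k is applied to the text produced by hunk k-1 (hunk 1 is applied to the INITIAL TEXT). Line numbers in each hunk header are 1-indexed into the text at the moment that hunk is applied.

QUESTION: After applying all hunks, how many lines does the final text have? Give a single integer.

Answer: 11

Derivation:
Hunk 1: at line 8 remove [gar,xmihn] add [cmp,uhwwd,rigfe] -> 12 lines: phrq sfwhq ccu pjhmn lzh bgro lila cpbu cmp uhwwd rigfe vrn
Hunk 2: at line 5 remove [lila,cpbu,cmp] add [cwlcl,kkpn] -> 11 lines: phrq sfwhq ccu pjhmn lzh bgro cwlcl kkpn uhwwd rigfe vrn
Hunk 3: at line 2 remove [ccu,pjhmn] add [sdwqa,fdj] -> 11 lines: phrq sfwhq sdwqa fdj lzh bgro cwlcl kkpn uhwwd rigfe vrn
Hunk 4: at line 6 remove [cwlcl] add [rjkom] -> 11 lines: phrq sfwhq sdwqa fdj lzh bgro rjkom kkpn uhwwd rigfe vrn
Final line count: 11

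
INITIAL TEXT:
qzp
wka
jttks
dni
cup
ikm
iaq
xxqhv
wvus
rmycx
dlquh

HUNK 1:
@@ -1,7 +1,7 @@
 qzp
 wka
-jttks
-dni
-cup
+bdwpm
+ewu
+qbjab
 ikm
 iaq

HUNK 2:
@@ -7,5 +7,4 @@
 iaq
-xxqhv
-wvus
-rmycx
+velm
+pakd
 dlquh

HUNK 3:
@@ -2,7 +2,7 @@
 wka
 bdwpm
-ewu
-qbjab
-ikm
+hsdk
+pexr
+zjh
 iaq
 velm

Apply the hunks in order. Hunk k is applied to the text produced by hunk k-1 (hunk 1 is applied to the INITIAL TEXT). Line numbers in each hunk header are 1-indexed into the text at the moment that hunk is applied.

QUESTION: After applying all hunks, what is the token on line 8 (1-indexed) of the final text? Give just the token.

Answer: velm

Derivation:
Hunk 1: at line 1 remove [jttks,dni,cup] add [bdwpm,ewu,qbjab] -> 11 lines: qzp wka bdwpm ewu qbjab ikm iaq xxqhv wvus rmycx dlquh
Hunk 2: at line 7 remove [xxqhv,wvus,rmycx] add [velm,pakd] -> 10 lines: qzp wka bdwpm ewu qbjab ikm iaq velm pakd dlquh
Hunk 3: at line 2 remove [ewu,qbjab,ikm] add [hsdk,pexr,zjh] -> 10 lines: qzp wka bdwpm hsdk pexr zjh iaq velm pakd dlquh
Final line 8: velm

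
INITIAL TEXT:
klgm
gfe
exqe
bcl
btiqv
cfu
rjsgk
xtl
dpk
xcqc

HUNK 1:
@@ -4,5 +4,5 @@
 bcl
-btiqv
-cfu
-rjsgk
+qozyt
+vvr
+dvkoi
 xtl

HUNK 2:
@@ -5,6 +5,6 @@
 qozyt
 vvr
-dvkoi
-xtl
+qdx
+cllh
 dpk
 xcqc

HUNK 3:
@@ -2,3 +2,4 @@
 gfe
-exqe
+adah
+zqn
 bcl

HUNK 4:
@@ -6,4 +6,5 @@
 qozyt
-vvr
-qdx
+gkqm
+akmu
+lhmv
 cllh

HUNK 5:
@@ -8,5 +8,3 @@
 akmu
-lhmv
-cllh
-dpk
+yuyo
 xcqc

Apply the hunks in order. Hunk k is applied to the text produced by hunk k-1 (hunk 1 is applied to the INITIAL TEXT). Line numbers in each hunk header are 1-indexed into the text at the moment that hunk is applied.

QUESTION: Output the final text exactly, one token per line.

Answer: klgm
gfe
adah
zqn
bcl
qozyt
gkqm
akmu
yuyo
xcqc

Derivation:
Hunk 1: at line 4 remove [btiqv,cfu,rjsgk] add [qozyt,vvr,dvkoi] -> 10 lines: klgm gfe exqe bcl qozyt vvr dvkoi xtl dpk xcqc
Hunk 2: at line 5 remove [dvkoi,xtl] add [qdx,cllh] -> 10 lines: klgm gfe exqe bcl qozyt vvr qdx cllh dpk xcqc
Hunk 3: at line 2 remove [exqe] add [adah,zqn] -> 11 lines: klgm gfe adah zqn bcl qozyt vvr qdx cllh dpk xcqc
Hunk 4: at line 6 remove [vvr,qdx] add [gkqm,akmu,lhmv] -> 12 lines: klgm gfe adah zqn bcl qozyt gkqm akmu lhmv cllh dpk xcqc
Hunk 5: at line 8 remove [lhmv,cllh,dpk] add [yuyo] -> 10 lines: klgm gfe adah zqn bcl qozyt gkqm akmu yuyo xcqc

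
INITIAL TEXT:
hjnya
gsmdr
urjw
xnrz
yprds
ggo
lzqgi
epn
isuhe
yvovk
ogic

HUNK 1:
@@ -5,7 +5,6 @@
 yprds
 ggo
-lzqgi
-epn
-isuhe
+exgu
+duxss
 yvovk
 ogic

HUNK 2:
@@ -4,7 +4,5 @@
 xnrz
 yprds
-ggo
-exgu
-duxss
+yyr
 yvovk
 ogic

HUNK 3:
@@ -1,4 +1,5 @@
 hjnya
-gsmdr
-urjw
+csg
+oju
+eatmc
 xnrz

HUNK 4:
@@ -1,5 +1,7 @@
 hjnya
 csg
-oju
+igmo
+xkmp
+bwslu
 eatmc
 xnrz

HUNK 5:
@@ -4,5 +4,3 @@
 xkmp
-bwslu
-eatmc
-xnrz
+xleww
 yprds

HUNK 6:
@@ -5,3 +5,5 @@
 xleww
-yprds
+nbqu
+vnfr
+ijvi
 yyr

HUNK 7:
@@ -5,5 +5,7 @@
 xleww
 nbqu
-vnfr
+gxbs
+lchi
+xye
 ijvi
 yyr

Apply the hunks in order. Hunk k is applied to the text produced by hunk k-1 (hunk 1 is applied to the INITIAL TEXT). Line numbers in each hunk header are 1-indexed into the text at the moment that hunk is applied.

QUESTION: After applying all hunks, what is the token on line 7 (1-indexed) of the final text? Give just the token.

Answer: gxbs

Derivation:
Hunk 1: at line 5 remove [lzqgi,epn,isuhe] add [exgu,duxss] -> 10 lines: hjnya gsmdr urjw xnrz yprds ggo exgu duxss yvovk ogic
Hunk 2: at line 4 remove [ggo,exgu,duxss] add [yyr] -> 8 lines: hjnya gsmdr urjw xnrz yprds yyr yvovk ogic
Hunk 3: at line 1 remove [gsmdr,urjw] add [csg,oju,eatmc] -> 9 lines: hjnya csg oju eatmc xnrz yprds yyr yvovk ogic
Hunk 4: at line 1 remove [oju] add [igmo,xkmp,bwslu] -> 11 lines: hjnya csg igmo xkmp bwslu eatmc xnrz yprds yyr yvovk ogic
Hunk 5: at line 4 remove [bwslu,eatmc,xnrz] add [xleww] -> 9 lines: hjnya csg igmo xkmp xleww yprds yyr yvovk ogic
Hunk 6: at line 5 remove [yprds] add [nbqu,vnfr,ijvi] -> 11 lines: hjnya csg igmo xkmp xleww nbqu vnfr ijvi yyr yvovk ogic
Hunk 7: at line 5 remove [vnfr] add [gxbs,lchi,xye] -> 13 lines: hjnya csg igmo xkmp xleww nbqu gxbs lchi xye ijvi yyr yvovk ogic
Final line 7: gxbs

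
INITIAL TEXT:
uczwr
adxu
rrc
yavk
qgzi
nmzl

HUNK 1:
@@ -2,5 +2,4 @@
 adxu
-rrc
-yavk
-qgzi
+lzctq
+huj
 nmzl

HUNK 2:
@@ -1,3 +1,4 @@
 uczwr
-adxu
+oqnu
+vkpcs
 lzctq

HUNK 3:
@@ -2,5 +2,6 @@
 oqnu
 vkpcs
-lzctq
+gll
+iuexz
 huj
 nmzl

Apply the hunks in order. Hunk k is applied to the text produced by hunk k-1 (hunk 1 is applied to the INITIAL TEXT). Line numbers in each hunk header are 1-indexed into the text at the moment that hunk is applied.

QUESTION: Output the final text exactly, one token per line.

Hunk 1: at line 2 remove [rrc,yavk,qgzi] add [lzctq,huj] -> 5 lines: uczwr adxu lzctq huj nmzl
Hunk 2: at line 1 remove [adxu] add [oqnu,vkpcs] -> 6 lines: uczwr oqnu vkpcs lzctq huj nmzl
Hunk 3: at line 2 remove [lzctq] add [gll,iuexz] -> 7 lines: uczwr oqnu vkpcs gll iuexz huj nmzl

Answer: uczwr
oqnu
vkpcs
gll
iuexz
huj
nmzl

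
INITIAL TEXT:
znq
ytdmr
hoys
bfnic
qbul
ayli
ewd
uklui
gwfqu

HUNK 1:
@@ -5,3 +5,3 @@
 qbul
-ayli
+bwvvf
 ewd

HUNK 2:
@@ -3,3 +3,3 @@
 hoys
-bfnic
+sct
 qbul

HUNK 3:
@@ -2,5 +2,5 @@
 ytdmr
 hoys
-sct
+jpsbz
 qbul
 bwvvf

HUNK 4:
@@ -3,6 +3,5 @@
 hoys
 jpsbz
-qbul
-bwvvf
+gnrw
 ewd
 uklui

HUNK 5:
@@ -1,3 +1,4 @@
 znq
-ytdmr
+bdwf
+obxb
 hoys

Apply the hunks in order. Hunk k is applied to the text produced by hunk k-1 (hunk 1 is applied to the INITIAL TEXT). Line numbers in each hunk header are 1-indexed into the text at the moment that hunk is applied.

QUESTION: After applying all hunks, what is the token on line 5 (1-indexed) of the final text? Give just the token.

Hunk 1: at line 5 remove [ayli] add [bwvvf] -> 9 lines: znq ytdmr hoys bfnic qbul bwvvf ewd uklui gwfqu
Hunk 2: at line 3 remove [bfnic] add [sct] -> 9 lines: znq ytdmr hoys sct qbul bwvvf ewd uklui gwfqu
Hunk 3: at line 2 remove [sct] add [jpsbz] -> 9 lines: znq ytdmr hoys jpsbz qbul bwvvf ewd uklui gwfqu
Hunk 4: at line 3 remove [qbul,bwvvf] add [gnrw] -> 8 lines: znq ytdmr hoys jpsbz gnrw ewd uklui gwfqu
Hunk 5: at line 1 remove [ytdmr] add [bdwf,obxb] -> 9 lines: znq bdwf obxb hoys jpsbz gnrw ewd uklui gwfqu
Final line 5: jpsbz

Answer: jpsbz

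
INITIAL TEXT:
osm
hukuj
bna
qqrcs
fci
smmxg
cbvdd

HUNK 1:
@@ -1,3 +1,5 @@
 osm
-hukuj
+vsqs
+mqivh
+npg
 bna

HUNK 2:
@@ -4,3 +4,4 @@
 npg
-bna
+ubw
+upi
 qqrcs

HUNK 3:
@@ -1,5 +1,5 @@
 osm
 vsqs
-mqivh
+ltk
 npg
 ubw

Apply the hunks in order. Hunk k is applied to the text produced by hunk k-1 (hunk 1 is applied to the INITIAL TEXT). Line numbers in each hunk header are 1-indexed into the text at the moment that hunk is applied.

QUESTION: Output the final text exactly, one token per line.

Answer: osm
vsqs
ltk
npg
ubw
upi
qqrcs
fci
smmxg
cbvdd

Derivation:
Hunk 1: at line 1 remove [hukuj] add [vsqs,mqivh,npg] -> 9 lines: osm vsqs mqivh npg bna qqrcs fci smmxg cbvdd
Hunk 2: at line 4 remove [bna] add [ubw,upi] -> 10 lines: osm vsqs mqivh npg ubw upi qqrcs fci smmxg cbvdd
Hunk 3: at line 1 remove [mqivh] add [ltk] -> 10 lines: osm vsqs ltk npg ubw upi qqrcs fci smmxg cbvdd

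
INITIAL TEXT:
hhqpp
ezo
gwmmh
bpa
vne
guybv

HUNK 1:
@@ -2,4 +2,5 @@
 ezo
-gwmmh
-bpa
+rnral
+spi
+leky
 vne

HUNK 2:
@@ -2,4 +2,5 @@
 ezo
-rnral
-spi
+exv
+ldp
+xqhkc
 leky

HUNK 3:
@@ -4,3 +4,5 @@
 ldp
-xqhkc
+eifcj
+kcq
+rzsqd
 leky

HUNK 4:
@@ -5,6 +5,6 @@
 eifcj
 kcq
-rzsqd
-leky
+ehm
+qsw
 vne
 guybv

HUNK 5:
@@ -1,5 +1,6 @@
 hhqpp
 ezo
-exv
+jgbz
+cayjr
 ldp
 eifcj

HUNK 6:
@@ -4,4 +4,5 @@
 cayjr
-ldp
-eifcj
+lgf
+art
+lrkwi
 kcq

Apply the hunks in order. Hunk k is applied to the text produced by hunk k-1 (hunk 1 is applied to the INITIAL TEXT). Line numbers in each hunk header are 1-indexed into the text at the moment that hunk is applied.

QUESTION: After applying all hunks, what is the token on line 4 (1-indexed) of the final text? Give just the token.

Answer: cayjr

Derivation:
Hunk 1: at line 2 remove [gwmmh,bpa] add [rnral,spi,leky] -> 7 lines: hhqpp ezo rnral spi leky vne guybv
Hunk 2: at line 2 remove [rnral,spi] add [exv,ldp,xqhkc] -> 8 lines: hhqpp ezo exv ldp xqhkc leky vne guybv
Hunk 3: at line 4 remove [xqhkc] add [eifcj,kcq,rzsqd] -> 10 lines: hhqpp ezo exv ldp eifcj kcq rzsqd leky vne guybv
Hunk 4: at line 5 remove [rzsqd,leky] add [ehm,qsw] -> 10 lines: hhqpp ezo exv ldp eifcj kcq ehm qsw vne guybv
Hunk 5: at line 1 remove [exv] add [jgbz,cayjr] -> 11 lines: hhqpp ezo jgbz cayjr ldp eifcj kcq ehm qsw vne guybv
Hunk 6: at line 4 remove [ldp,eifcj] add [lgf,art,lrkwi] -> 12 lines: hhqpp ezo jgbz cayjr lgf art lrkwi kcq ehm qsw vne guybv
Final line 4: cayjr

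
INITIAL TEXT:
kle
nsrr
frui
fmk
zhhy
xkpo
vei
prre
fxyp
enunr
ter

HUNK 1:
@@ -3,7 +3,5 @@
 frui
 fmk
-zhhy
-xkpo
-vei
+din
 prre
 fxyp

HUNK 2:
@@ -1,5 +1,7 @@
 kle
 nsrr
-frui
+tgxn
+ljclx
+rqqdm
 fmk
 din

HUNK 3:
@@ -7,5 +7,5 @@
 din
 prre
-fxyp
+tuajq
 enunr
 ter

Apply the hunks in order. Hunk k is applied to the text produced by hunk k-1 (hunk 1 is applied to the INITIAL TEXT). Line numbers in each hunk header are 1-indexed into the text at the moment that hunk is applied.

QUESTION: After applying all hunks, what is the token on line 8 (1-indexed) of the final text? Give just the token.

Answer: prre

Derivation:
Hunk 1: at line 3 remove [zhhy,xkpo,vei] add [din] -> 9 lines: kle nsrr frui fmk din prre fxyp enunr ter
Hunk 2: at line 1 remove [frui] add [tgxn,ljclx,rqqdm] -> 11 lines: kle nsrr tgxn ljclx rqqdm fmk din prre fxyp enunr ter
Hunk 3: at line 7 remove [fxyp] add [tuajq] -> 11 lines: kle nsrr tgxn ljclx rqqdm fmk din prre tuajq enunr ter
Final line 8: prre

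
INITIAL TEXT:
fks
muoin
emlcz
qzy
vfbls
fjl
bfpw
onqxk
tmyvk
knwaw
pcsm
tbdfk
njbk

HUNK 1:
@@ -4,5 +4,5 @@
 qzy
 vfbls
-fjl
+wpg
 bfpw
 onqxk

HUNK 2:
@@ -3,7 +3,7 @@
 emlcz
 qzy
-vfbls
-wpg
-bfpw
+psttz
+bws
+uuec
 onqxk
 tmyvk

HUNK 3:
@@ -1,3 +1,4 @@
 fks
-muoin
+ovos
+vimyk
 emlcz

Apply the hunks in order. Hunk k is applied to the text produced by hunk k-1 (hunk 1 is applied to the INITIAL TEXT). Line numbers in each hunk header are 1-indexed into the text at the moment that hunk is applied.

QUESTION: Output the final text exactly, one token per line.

Answer: fks
ovos
vimyk
emlcz
qzy
psttz
bws
uuec
onqxk
tmyvk
knwaw
pcsm
tbdfk
njbk

Derivation:
Hunk 1: at line 4 remove [fjl] add [wpg] -> 13 lines: fks muoin emlcz qzy vfbls wpg bfpw onqxk tmyvk knwaw pcsm tbdfk njbk
Hunk 2: at line 3 remove [vfbls,wpg,bfpw] add [psttz,bws,uuec] -> 13 lines: fks muoin emlcz qzy psttz bws uuec onqxk tmyvk knwaw pcsm tbdfk njbk
Hunk 3: at line 1 remove [muoin] add [ovos,vimyk] -> 14 lines: fks ovos vimyk emlcz qzy psttz bws uuec onqxk tmyvk knwaw pcsm tbdfk njbk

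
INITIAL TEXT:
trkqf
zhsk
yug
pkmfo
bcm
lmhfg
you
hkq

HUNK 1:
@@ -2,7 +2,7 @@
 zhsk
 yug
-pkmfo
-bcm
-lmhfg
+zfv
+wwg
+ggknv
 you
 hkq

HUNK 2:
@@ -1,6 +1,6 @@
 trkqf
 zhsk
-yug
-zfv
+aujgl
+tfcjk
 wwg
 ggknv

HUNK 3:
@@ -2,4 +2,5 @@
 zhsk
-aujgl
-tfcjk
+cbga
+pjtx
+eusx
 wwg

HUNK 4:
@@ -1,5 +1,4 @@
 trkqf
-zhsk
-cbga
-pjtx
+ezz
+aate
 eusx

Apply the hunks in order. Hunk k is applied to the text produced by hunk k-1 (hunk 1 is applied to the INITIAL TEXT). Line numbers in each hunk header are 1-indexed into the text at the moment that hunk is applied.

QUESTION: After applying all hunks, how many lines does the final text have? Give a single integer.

Answer: 8

Derivation:
Hunk 1: at line 2 remove [pkmfo,bcm,lmhfg] add [zfv,wwg,ggknv] -> 8 lines: trkqf zhsk yug zfv wwg ggknv you hkq
Hunk 2: at line 1 remove [yug,zfv] add [aujgl,tfcjk] -> 8 lines: trkqf zhsk aujgl tfcjk wwg ggknv you hkq
Hunk 3: at line 2 remove [aujgl,tfcjk] add [cbga,pjtx,eusx] -> 9 lines: trkqf zhsk cbga pjtx eusx wwg ggknv you hkq
Hunk 4: at line 1 remove [zhsk,cbga,pjtx] add [ezz,aate] -> 8 lines: trkqf ezz aate eusx wwg ggknv you hkq
Final line count: 8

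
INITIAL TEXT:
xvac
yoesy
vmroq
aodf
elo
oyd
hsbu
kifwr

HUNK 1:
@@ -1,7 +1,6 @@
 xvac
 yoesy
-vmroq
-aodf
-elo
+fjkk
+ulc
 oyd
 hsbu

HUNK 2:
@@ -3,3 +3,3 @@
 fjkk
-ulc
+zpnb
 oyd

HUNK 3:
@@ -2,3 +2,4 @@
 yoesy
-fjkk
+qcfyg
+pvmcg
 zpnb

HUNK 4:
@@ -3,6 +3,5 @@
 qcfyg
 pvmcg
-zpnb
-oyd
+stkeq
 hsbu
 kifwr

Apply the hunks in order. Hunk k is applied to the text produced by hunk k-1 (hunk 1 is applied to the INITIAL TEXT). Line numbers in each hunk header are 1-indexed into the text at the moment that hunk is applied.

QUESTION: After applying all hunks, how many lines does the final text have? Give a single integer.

Hunk 1: at line 1 remove [vmroq,aodf,elo] add [fjkk,ulc] -> 7 lines: xvac yoesy fjkk ulc oyd hsbu kifwr
Hunk 2: at line 3 remove [ulc] add [zpnb] -> 7 lines: xvac yoesy fjkk zpnb oyd hsbu kifwr
Hunk 3: at line 2 remove [fjkk] add [qcfyg,pvmcg] -> 8 lines: xvac yoesy qcfyg pvmcg zpnb oyd hsbu kifwr
Hunk 4: at line 3 remove [zpnb,oyd] add [stkeq] -> 7 lines: xvac yoesy qcfyg pvmcg stkeq hsbu kifwr
Final line count: 7

Answer: 7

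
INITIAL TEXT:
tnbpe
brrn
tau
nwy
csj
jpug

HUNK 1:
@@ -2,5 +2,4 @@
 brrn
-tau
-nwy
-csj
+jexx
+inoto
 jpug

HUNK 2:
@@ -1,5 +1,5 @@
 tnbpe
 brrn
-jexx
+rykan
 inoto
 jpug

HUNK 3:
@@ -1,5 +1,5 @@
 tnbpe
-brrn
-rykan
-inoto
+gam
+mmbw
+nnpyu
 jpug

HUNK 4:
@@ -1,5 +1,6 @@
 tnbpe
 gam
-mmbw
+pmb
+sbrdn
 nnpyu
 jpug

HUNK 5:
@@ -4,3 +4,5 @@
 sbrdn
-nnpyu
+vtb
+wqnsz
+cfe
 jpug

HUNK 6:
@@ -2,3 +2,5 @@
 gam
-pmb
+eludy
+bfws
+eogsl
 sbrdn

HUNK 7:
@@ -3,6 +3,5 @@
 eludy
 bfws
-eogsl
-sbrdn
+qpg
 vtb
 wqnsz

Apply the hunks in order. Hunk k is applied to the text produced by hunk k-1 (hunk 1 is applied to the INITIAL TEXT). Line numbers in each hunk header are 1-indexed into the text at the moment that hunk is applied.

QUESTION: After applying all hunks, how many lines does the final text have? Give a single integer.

Hunk 1: at line 2 remove [tau,nwy,csj] add [jexx,inoto] -> 5 lines: tnbpe brrn jexx inoto jpug
Hunk 2: at line 1 remove [jexx] add [rykan] -> 5 lines: tnbpe brrn rykan inoto jpug
Hunk 3: at line 1 remove [brrn,rykan,inoto] add [gam,mmbw,nnpyu] -> 5 lines: tnbpe gam mmbw nnpyu jpug
Hunk 4: at line 1 remove [mmbw] add [pmb,sbrdn] -> 6 lines: tnbpe gam pmb sbrdn nnpyu jpug
Hunk 5: at line 4 remove [nnpyu] add [vtb,wqnsz,cfe] -> 8 lines: tnbpe gam pmb sbrdn vtb wqnsz cfe jpug
Hunk 6: at line 2 remove [pmb] add [eludy,bfws,eogsl] -> 10 lines: tnbpe gam eludy bfws eogsl sbrdn vtb wqnsz cfe jpug
Hunk 7: at line 3 remove [eogsl,sbrdn] add [qpg] -> 9 lines: tnbpe gam eludy bfws qpg vtb wqnsz cfe jpug
Final line count: 9

Answer: 9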